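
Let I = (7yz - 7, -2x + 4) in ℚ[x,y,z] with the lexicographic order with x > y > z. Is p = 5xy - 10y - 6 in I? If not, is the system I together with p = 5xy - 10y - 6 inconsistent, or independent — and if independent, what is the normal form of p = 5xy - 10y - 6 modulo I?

First compute the reduced Gröbner basis of I by Buchberger's algorithm.
f_1 = 7yz - 7, LT = yz.
f_2 = -2x + 4, LT = x.

The S-polynomials (S(f_1,f_2)) all reduce to 0 modulo the current basis, so we have a Gröbner basis.
Inter-reduce: drop elements whose leading term is divisible by another's, tail-reduce, and make monic.
Reduced Gröbner basis: {x - 2, yz - 1}.
Label its elements g_1 = x - 2, g_2 = yz - 1.

Reduce p = 5xy - 10y - 6 modulo G:
  leading term xy: subtract (5y)·g_1 from 5xy - 10y - 6 → -6
  leading term 1: no divisor's leading term divides it; move -6 to the remainder.
  normal form = -6.
The normal form is nonzero, so p ∉ I. Since p minus its normal form lies in I, I + (p) = I + (r) where r = -6; decide whether this ideal is the whole ring.
Here r = -6 is a nonzero constant, hence a unit: 1 ∈ I + (p), the Gröbner basis of I + (p) is {1}, and the enlarged system has no common solution — adjoining p is inconsistent.

Adjoining 5xy - 10y - 6 makes the ideal the whole ring: the system is inconsistent.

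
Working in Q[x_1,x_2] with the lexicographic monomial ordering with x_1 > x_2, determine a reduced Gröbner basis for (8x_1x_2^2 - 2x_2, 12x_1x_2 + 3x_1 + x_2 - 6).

f_1 = 8x_1x_2^2 - 2x_2, LT = x_1x_2^2.
f_2 = 12x_1x_2 + 3x_1 + x_2 - 6, LT = x_1x_2.

S(f_1,f_2): lcm = x_1x_2^2. S = -1/4x_1x_2 - 1/12x_2^2 + 1/4x_2.
  reduce S modulo (f_1, f_2):
  remainder 1/16x_1 - 1/12x_2^2 + 13/48x_2 - 1/8 ≠ 0; add g_3 = 1/16x_1 - 1/12x_2^2 + 13/48x_2 - 1/8 to the basis.

S(f_1,g_3): lcm = x_1x_2^2. S = 4/3x_2^4 - 13/3x_2^3 + 2x_2^2 - 1/4x_2.
  reduce S modulo (f_1, f_2, g_3):
  remainder 4/3x_2^4 - 13/3x_2^3 + 2x_2^2 - 1/4x_2 ≠ 0; add g_4 = 4/3x_2^4 - 13/3x_2^3 + 2x_2^2 - 1/4x_2 to the basis.

S(f_2,g_3): lcm = x_1x_2. S = 1/4x_1 + 4/3x_2^3 - 13/3x_2^2 + 25/12x_2 - 1/2.
  reduce S modulo (f_1, f_2, g_3, g_4):
  remainder 4/3x_2^3 - 4x_2^2 + x_2 ≠ 0; add g_5 = 4/3x_2^3 - 4x_2^2 + x_2 to the basis.

The other S-polynomials (S(f_1,g_4), S(f_2,g_4), S(g_3,g_4), S(f_1,g_5), S(f_2,g_5), S(g_3,g_5), S(g_4,g_5)) all reduce to 0 modulo the current basis, so we have a Gröbner basis.
Inter-reduce: drop elements whose leading term is divisible by another's, tail-reduce, and make monic.

G = {x_1 - 4/3x_2^2 + 13/3x_2 - 2, x_2^3 - 3x_2^2 + 3/4x_2}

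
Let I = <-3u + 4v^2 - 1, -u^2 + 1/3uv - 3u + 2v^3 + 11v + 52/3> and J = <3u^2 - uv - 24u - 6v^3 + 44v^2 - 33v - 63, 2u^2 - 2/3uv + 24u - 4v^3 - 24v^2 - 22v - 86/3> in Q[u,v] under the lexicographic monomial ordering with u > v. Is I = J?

Yes, the ideals are equal.

Since reduced Gröbner bases are canonical representatives of ideals under a given ordering, it suffices to compute and compare them.
Buchberger on the first generating set:
f_1 = -3u + 4v^2 - 1, LT = u.
f_2 = -u^2 + 1/3uv - 3u + 2v^3 + 11v + 52/3, LT = u^2.

S(f_1,f_2): lcm = u^2. S = -4/3uv^2 + 1/3uv - 8/3u + 2v^3 + 11v + 52/3.
  reduce S modulo (f_1, f_2):
  remainder -16/9v^4 + 22/9v^3 - 28/9v^2 + 98/9v + 164/9 ≠ 0; add g_3 = -16/9v^4 + 22/9v^3 - 28/9v^2 + 98/9v + 164/9 to the basis.

The other S-polynomials (S(f_1,g_3), S(f_2,g_3)) all reduce to 0 modulo the current basis, so we have a Gröbner basis.
Inter-reduce: drop elements whose leading term is divisible by another's, tail-reduce, and make monic.
Reduced Gröbner basis: {u - 4/3v^2 + 1/3, v^4 - 11/8v^3 + 7/4v^2 - 49/8v - 41/4}.

Buchberger on the second generating set:
h_1 = 3u^2 - uv - 24u - 6v^3 + 44v^2 - 33v - 63, LT = u^2.
h_2 = 2u^2 - 2/3uv + 24u - 4v^3 - 24v^2 - 22v - 86/3, LT = u^2.

S(h_1,h_2): lcm = u^2. S = -20u + 80/3v^2 - 20/3.
  reduce S modulo (h_1, h_2):
  remainder -20u + 80/3v^2 - 20/3 ≠ 0; add k_3 = -20u + 80/3v^2 - 20/3 to the basis.

S(h_1,k_3): lcm = u^2. S = 4/3uv^2 - 1/3uv - 25/3u - 2v^3 + 44/3v^2 - 11v - 21.
  reduce S modulo (h_1, h_2, k_3):
  remainder 16/9v^4 - 22/9v^3 + 28/9v^2 - 98/9v - 164/9 ≠ 0; add k_4 = 16/9v^4 - 22/9v^3 + 28/9v^2 - 98/9v - 164/9 to the basis.

The other S-polynomials (S(h_2,k_3), S(h_1,k_4), S(h_2,k_4), S(k_3,k_4)) all reduce to 0 modulo the current basis, so we have a Gröbner basis.
Inter-reduce: drop elements whose leading term is divisible by another's, tail-reduce, and make monic.
Reduced Gröbner basis: {u - 4/3v^2 + 1/3, v^4 - 11/8v^3 + 7/4v^2 - 49/8v - 41/4}.

Same reduced basis, so the two generating sets span the same ideal.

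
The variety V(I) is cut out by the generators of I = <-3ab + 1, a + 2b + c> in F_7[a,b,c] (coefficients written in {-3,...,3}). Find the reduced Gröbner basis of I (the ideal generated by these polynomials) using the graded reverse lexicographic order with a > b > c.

G = {b^2 - 3bc - 1, a + 2b + c}

f_1 = -3ab + 1, LT = ab.
f_2 = a + 2b + c, LT = a.

S(f_1,f_2): lcm = ab. S = -2b^2 - bc + 2.
  leading term b^2: no divisor's leading term divides it; move -2b^2 to the remainder.
  leading term bc: no divisor's leading term divides it; move -bc to the remainder.
  leading term 1: no divisor's leading term divides it; move 2 to the remainder.
  remainder -2b^2 - bc + 2 ≠ 0; add g_3 = -2b^2 - bc + 2 to the basis.

The other S-polynomials (S(f_1,g_3), S(f_2,g_3)) all reduce to 0 modulo the current basis, so we have a Gröbner basis.
Inter-reduce: drop elements whose leading term is divisible by another's, tail-reduce, and make monic.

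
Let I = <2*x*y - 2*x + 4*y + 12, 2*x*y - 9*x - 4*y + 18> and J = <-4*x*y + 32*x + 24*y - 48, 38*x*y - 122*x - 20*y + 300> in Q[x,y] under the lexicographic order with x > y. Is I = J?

For a fixed monomial order, each ideal has a unique reduced Gröbner basis; comparing bases decides equality.
Buchberger on the first generating set:
f_1 = 2*x*y - 2*x + 4*y + 12, LT = x*y.
f_2 = 2*x*y - 9*x - 4*y + 18, LT = x*y.

S(f_1,f_2): lcm = x*y. S = 7/2*x + 4*y - 3.
  leading term x: no divisor's leading term divides it; move 7/2*x to the remainder.
  leading term y: no divisor's leading term divides it; move 4*y to the remainder.
  leading term 1: no divisor's leading term divides it; move -3 to the remainder.
  remainder 7/2*x + 4*y - 3 ≠ 0; add g_3 = 7/2*x + 4*y - 3 to the basis.

S(f_1,g_3): lcm = x*y. S = -x - 8/7*y**2 + 20/7*y + 6.
  leading term x: subtract (-2/7)·g_3 from -x - 8/7*y**2 + 20/7*y + 6 → -8/7*y**2 + 4*y + 36/7
  leading term y**2: no divisor's leading term divides it; move -8/7*y**2 to the remainder.
  leading term y: no divisor's leading term divides it; move 4*y to the remainder.
  leading term 1: no divisor's leading term divides it; move 36/7 to the remainder.
  remainder -8/7*y**2 + 4*y + 36/7 ≠ 0; add g_4 = -8/7*y**2 + 4*y + 36/7 to the basis.

The other S-polynomials (S(f_2,g_3), S(f_1,g_4), S(f_2,g_4), S(g_3,g_4)) all reduce to 0 modulo the current basis, so we have a Gröbner basis.
Inter-reduce: drop elements whose leading term is divisible by another's, tail-reduce, and make monic.
Reduced Gröbner basis: {x + 8/7*y - 6/7, y**2 - 7/2*y - 9/2}.

Buchberger on the second generating set:
h_1 = -4*x*y + 32*x + 24*y - 48, LT = x*y.
h_2 = 38*x*y - 122*x - 20*y + 300, LT = x*y.

S(h_1,h_2): lcm = x*y. S = -91/19*x - 104/19*y + 78/19.
  leading term x: no divisor's leading term divides it; move -91/19*x to the remainder.
  leading term y: no divisor's leading term divides it; move -104/19*y to the remainder.
  leading term 1: no divisor's leading term divides it; move 78/19 to the remainder.
  remainder -91/19*x - 104/19*y + 78/19 ≠ 0; add k_3 = -91/19*x - 104/19*y + 78/19 to the basis.

S(h_1,k_3): lcm = x*y. S = -8*x - 8/7*y**2 - 36/7*y + 12.
  leading term x: subtract (152/91)·k_3 from -8*x - 8/7*y**2 - 36/7*y + 12 → -8/7*y**2 + 4*y + 36/7
  leading term y**2: no divisor's leading term divides it; move -8/7*y**2 to the remainder.
  leading term y: no divisor's leading term divides it; move 4*y to the remainder.
  leading term 1: no divisor's leading term divides it; move 36/7 to the remainder.
  remainder -8/7*y**2 + 4*y + 36/7 ≠ 0; add k_4 = -8/7*y**2 + 4*y + 36/7 to the basis.

The other S-polynomials (S(h_2,k_3), S(h_1,k_4), S(h_2,k_4), S(k_3,k_4)) all reduce to 0 modulo the current basis, so we have a Gröbner basis.
Inter-reduce: drop elements whose leading term is divisible by another's, tail-reduce, and make monic.
Reduced Gröbner basis: {x + 8/7*y - 6/7, y**2 - 7/2*y - 9/2}.

Same reduced basis, so the two generating sets span the same ideal.

Yes, the ideals are equal.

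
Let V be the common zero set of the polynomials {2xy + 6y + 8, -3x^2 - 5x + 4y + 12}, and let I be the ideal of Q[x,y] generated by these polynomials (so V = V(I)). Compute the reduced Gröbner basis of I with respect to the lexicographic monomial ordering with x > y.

G = {x + 1/3y^2 - 4/3, y^3 - 13y - 12}

f_1 = 2xy + 6y + 8, LT = xy.
f_2 = -3x^2 - 5x + 4y + 12, LT = x^2.

S(f_1,f_2): lcm = x^2y. S = 4/3xy + 4x + 4/3y^2 + 4y.
  leading term xy: subtract (2/3)·f_1 from 4/3xy + 4x + 4/3y^2 + 4y → 4x + 4/3y^2 - 16/3
  leading term x: no divisor's leading term divides it; move 4x to the remainder.
  leading term y^2: no divisor's leading term divides it; move 4/3y^2 to the remainder.
  leading term 1: no divisor's leading term divides it; move -16/3 to the remainder.
  remainder 4x + 4/3y^2 - 16/3 ≠ 0; add g_3 = 4x + 4/3y^2 - 16/3 to the basis.

S(f_1,g_3): lcm = xy. S = -1/3y^3 + 13/3y + 4.
  leading term y^3: no divisor's leading term divides it; move -1/3y^3 to the remainder.
  leading term y: no divisor's leading term divides it; move 13/3y to the remainder.
  leading term 1: no divisor's leading term divides it; move 4 to the remainder.
  remainder -1/3y^3 + 13/3y + 4 ≠ 0; add g_4 = -1/3y^3 + 13/3y + 4 to the basis.

The other S-polynomials (S(f_2,g_3), S(f_1,g_4), S(f_2,g_4), S(g_3,g_4)) all reduce to 0 modulo the current basis, so we have a Gröbner basis.
Inter-reduce: drop elements whose leading term is divisible by another's, tail-reduce, and make monic.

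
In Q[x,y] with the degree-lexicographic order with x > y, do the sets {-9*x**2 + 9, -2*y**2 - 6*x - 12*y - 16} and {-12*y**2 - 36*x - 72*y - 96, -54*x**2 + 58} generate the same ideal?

No, the ideals differ.

Two ideals are equal iff their reduced Gröbner bases coincide (the reduced basis is unique for a fixed ordering).
Buchberger on the first generating set:
f_1 = -9*x**2 + 9, LT = x**2.
f_2 = -2*y**2 - 6*x - 12*y - 16, LT = y**2.

S(f_1,f_2): leading monomials are coprime, so the S-polynomial reduces to 0 (Buchberger's first criterion).
Every S-polynomial of the final basis reduces to 0, so we have a Gröbner basis.
Inter-reduce: drop elements whose leading term is divisible by another's, tail-reduce, and make monic.
Reduced Gröbner basis: {x**2 - 1, y**2 + 3*x + 6*y + 8}.

Buchberger on the second generating set:
h_1 = -12*y**2 - 36*x - 72*y - 96, LT = y**2.
h_2 = -54*x**2 + 58, LT = x**2.

S(h_1,h_2): leading monomials are coprime, so the S-polynomial reduces to 0 (Buchberger's first criterion).
Every S-polynomial of the final basis reduces to 0, so we have a Gröbner basis.
Inter-reduce: drop elements whose leading term is divisible by another's, tail-reduce, and make monic.
Reduced Gröbner basis: {x**2 - 29/27, y**2 + 3*x + 6*y + 8}.

The bases are distinct; the ideals are different.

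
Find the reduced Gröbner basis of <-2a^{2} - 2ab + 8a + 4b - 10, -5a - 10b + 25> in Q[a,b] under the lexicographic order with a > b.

G = {a + 2b - 5, b^{2} - \tfrac{9}{2}b + 5}

This is the nonlinear analogue of row-reducing a linear system.

f_1 = -2a^{2} - 2ab + 8a + 4b - 10, LT = a^{2}.
f_2 = -5a - 10b + 25, LT = a.

S(f_1,f_2): lcm = a^{2}. S = -ab + a - 2b + 5.
  leading term ab: subtract (\tfrac{1}{5}b)·f_2 from -ab + a - 2b + 5 → a + 2b^{2} - 7b + 5
  leading term a: subtract (-\tfrac{1}{5})·f_2 from a + 2b^{2} - 7b + 5 → 2b^{2} - 9b + 10
  leading term b^{2}: no divisor's leading term divides it; move 2b^{2} to the remainder.
  leading term b: no divisor's leading term divides it; move -9b to the remainder.
  leading term 1: no divisor's leading term divides it; move 10 to the remainder.
  remainder 2b^{2} - 9b + 10 ≠ 0; add g_3 = 2b^{2} - 9b + 10 to the basis.

The other S-polynomials (S(f_1,g_3), S(f_2,g_3)) all reduce to 0 modulo the current basis, so we have a Gröbner basis.
Inter-reduce: drop elements whose leading term is divisible by another's, tail-reduce, and make monic.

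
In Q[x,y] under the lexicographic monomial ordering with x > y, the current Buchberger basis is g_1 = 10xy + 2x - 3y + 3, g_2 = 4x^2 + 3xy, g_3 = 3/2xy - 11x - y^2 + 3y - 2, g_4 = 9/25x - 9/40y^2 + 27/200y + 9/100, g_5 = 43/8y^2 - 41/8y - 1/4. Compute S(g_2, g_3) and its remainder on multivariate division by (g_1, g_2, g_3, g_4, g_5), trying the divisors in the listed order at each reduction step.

S(g_2, g_3) = 22/3x^2 + 17/12xy^2 - 2xy + 4/3x; remainder on division = -369/215y + 369/215.

lcm(LM(g_2), LM(g_3)) = x^2y.
S = (lcm/LT(g_2))·g_2 − (lcm/LT(g_3))·g_3 = 22/3x^2 + 17/12xy^2 - 2xy + 4/3x.
Reduce S modulo (g_1, g_2, g_3, g_4, g_5) in that order:
  leading term x^2: subtract (11/6)·g_2 from 22/3x^2 + 17/12xy^2 - 2xy + 4/3x → 17/12xy^2 - 15/2xy + 4/3x
  leading term xy^2: subtract (17/120y)·g_1 from 17/12xy^2 - 15/2xy + 4/3x → -467/60xy + 4/3x + 17/40y^2 - 17/40y
  leading term xy: subtract (-467/600)·g_1 from -467/60xy + 4/3x + 17/40y^2 - 17/40y → 289/100x + 17/40y^2 - 69/25y + 467/200
  leading term x: subtract (289/36)·g_4 from 289/100x + 17/40y^2 - 69/25y + 467/200 → 357/160y^2 - 123/32y + 129/80
  leading term y^2: subtract (357/860)·g_5 from 357/160y^2 - 123/32y + 129/80 → -369/215y + 369/215
  leading term y: no divisor's leading term divides it; move -369/215y to the remainder.
  leading term 1: no divisor's leading term divides it; move 369/215 to the remainder.
The remainder -369/215y + 369/215 is nonzero, so it would be added as the next basis element.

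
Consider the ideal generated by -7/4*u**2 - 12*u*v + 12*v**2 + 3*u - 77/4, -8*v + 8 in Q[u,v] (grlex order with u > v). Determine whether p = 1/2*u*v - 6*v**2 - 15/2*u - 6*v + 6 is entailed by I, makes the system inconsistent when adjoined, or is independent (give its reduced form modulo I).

Adjoining 1/2*u*v - 6*v**2 - 15/2*u - 6*v + 6 makes the ideal the whole ring: the system is inconsistent.

First compute the reduced Gröbner basis of I by Buchberger's algorithm.
f_1 = -7/4*u**2 - 12*u*v + 12*v**2 + 3*u - 77/4, LT = u**2.
f_2 = -8*v + 8, LT = v.

The S-polynomials (S(f_1,f_2)) all reduce to 0 modulo the current basis, so we have a Gröbner basis.
Inter-reduce: drop elements whose leading term is divisible by another's, tail-reduce, and make monic.
Reduced Gröbner basis: {u**2 + 36/7*u + 29/7, v - 1}.
Label its elements g_1 = u**2 + 36/7*u + 29/7, g_2 = v - 1.

Reduce p = 1/2*u*v - 6*v**2 - 15/2*u - 6*v + 6 modulo G:
  leading term u*v: subtract (1/2*u)·g_2 from 1/2*u*v - 6*v**2 - 15/2*u - 6*v + 6 → -6*v**2 - 7*u - 6*v + 6
  leading term v**2: subtract (-6*v)·g_2 from -6*v**2 - 7*u - 6*v + 6 → -7*u - 12*v + 6
  leading term u: no divisor's leading term divides it; move -7*u to the remainder.
  leading term v: subtract (-12)·g_2 from -12*v + 6 → -6
  leading term 1: no divisor's leading term divides it; move -6 to the remainder.
  normal form = -7*u - 6.
The normal form is nonzero, so p ∉ I. Since p minus its normal form lies in I, I + (p) = I + (r) where r = -7*u - 6; decide whether this ideal is the whole ring.
Run Buchberger on G together with r (pairs among the g_i already reduce to 0 since G is a Gröbner basis):
g_1 = u**2 + 36/7*u + 29/7, LT = u**2.
g_2 = v - 1, LT = v.
r = -7*u - 6, LT = u.

S(g_1,r): lcm = u**2. S = 30/7*u + 29/7.
  leading term u: subtract (-30/49)·r from 30/7*u + 29/7 → 23/49
  leading term 1: no divisor's leading term divides it; move 23/49 to the remainder.
  remainder 23/49 ≠ 0; add m_4 = 23/49 to the basis.

The other S-polynomials (S(g_1,g_2), S(g_2,r), S(g_1,m_4), S(g_2,m_4), S(r,m_4)) all reduce to 0 modulo the current basis, so we have a Gröbner basis.
Inter-reduce: drop elements whose leading term is divisible by another's, tail-reduce, and make monic.
Reduced Gröbner basis: {1}.
The reduced Gröbner basis of I + (p) is {1}: the ideal is the whole ring, so the enlarged system has no common solution — adjoining p is inconsistent.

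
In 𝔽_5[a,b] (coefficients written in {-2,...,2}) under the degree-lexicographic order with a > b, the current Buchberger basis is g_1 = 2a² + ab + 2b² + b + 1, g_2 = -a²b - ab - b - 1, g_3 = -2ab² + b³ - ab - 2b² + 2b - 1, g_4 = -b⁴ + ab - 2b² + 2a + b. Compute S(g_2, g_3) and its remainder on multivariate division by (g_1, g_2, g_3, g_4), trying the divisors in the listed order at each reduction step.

lcm(LM(g_2), LM(g_3)) = a²b².
S = (lcm/LT(g_2))·g_2 − (lcm/LT(g_3))·g_3 = -2ab³ + 2a²b + ab + b² + 2a + b.
Reduce S modulo (g_1, g_2, g_3, g_4) in that order:
  leading term ab³: subtract (b)·g_3 from -2ab³ + 2a²b + ab + b² + 2a + b → -b⁴ + 2a²b + ab² + 2b³ + ab - b² + 2a + 2b
  leading term b⁴: subtract (1)·g_4 from -b⁴ + 2a²b + ab² + 2b³ + ab - b² + 2a + 2b → 2a²b + ab² + 2b³ + b² + b
  leading term a²b: subtract (b)·g_1 from 2a²b + ab² + 2b³ + b² + b → 0
The remainder is 0, so this S-polynomial contributes no new basis element.
This is the inner loop of Buchberger's algorithm — each nonzero remainder becomes a new basis element.

S(g_2, g_3) = -2ab³ + 2a²b + ab + b² + 2a + b; remainder on division = 0.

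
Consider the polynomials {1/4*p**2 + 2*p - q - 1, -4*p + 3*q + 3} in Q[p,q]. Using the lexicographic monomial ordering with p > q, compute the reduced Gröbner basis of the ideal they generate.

f_1 = 1/4*p**2 + 2*p - q - 1, LT = p**2.
f_2 = -4*p + 3*q + 3, LT = p.

S(f_1,f_2): lcm = p**2. S = 3/4*p*q + 35/4*p - 4*q - 4.
  leading term p*q: subtract (-3/16*q)·f_2 from 3/4*p*q + 35/4*p - 4*q - 4 → 35/4*p + 9/16*q**2 - 55/16*q - 4
  leading term p: subtract (-35/16)·f_2 from 35/4*p + 9/16*q**2 - 55/16*q - 4 → 9/16*q**2 + 25/8*q + 41/16
  leading term q**2: no divisor's leading term divides it; move 9/16*q**2 to the remainder.
  leading term q: no divisor's leading term divides it; move 25/8*q to the remainder.
  leading term 1: no divisor's leading term divides it; move 41/16 to the remainder.
  remainder 9/16*q**2 + 25/8*q + 41/16 ≠ 0; add g_3 = 9/16*q**2 + 25/8*q + 41/16 to the basis.

The other S-polynomials (S(f_1,g_3), S(f_2,g_3)) all reduce to 0 modulo the current basis, so we have a Gröbner basis.
Inter-reduce: drop elements whose leading term is divisible by another's, tail-reduce, and make monic.

G = {p - 3/4*q - 3/4, q**2 + 50/9*q + 41/9}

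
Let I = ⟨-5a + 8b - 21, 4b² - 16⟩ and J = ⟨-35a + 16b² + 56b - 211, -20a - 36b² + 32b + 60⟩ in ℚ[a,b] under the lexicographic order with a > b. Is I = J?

Two ideals are equal iff their reduced Gröbner bases coincide (the reduced basis is unique for a fixed ordering).
Buchberger on the first generating set:
f_1 = -5a + 8b - 21, LT = a.
f_2 = 4b² - 16, LT = b².

The S-polynomials (S(f_1,f_2)) all reduce to 0 modulo the current basis, so we have a Gröbner basis.
Inter-reduce: drop elements whose leading term is divisible by another's, tail-reduce, and make monic.
Reduced Gröbner basis: {a - 8/5b + 21/5, b² - 4}.

Buchberger on the second generating set:
h_1 = -35a + 16b² + 56b - 211, LT = a.
h_2 = -20a - 36b² + 32b + 60, LT = a.

S(h_1,h_2): lcm = a. S = -79/35b² + 316/35.
  leading term b²: no divisor's leading term divides it; move -79/35b² to the remainder.
  leading term 1: no divisor's leading term divides it; move 316/35 to the remainder.
  remainder -79/35b² + 316/35 ≠ 0; add k_3 = -79/35b² + 316/35 to the basis.

The other S-polynomials (S(h_1,k_3), S(h_2,k_3)) all reduce to 0 modulo the current basis, so we have a Gröbner basis.
Inter-reduce: drop elements whose leading term is divisible by another's, tail-reduce, and make monic.
Reduced Gröbner basis: {a - 8/5b + 21/5, b² - 4}.

These coincide, so the ideals are equal.
The same test decides containment: I ⊆ J iff every generator of I reduces to 0 modulo a Gröbner basis of J.

Yes, the ideals are equal.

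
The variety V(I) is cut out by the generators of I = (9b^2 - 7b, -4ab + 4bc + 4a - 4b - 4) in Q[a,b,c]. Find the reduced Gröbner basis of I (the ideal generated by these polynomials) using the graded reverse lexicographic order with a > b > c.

f_1 = 9b^2 - 7b, LT = b^2.
f_2 = -4ab + 4bc + 4a - 4b - 4, LT = ab.

S(f_1,f_2): lcm = ab^2. S = b^2c + 2/9ab - b^2 - b.
  leading term b^2c: subtract (1/9c)·f_1 from b^2c + 2/9ab - b^2 - b → 2/9ab - b^2 + 7/9bc - b
  leading term ab: subtract (-1/18)·f_2 from 2/9ab - b^2 + 7/9bc - b → -b^2 + bc + 2/9a - 11/9b - 2/9
  leading term b^2: subtract (-1/9)·f_1 from -b^2 + bc + 2/9a - 11/9b - 2/9 → bc + 2/9a - 2b - 2/9
  leading term bc: no divisor's leading term divides it; move bc to the remainder.
  leading term a: no divisor's leading term divides it; move 2/9a to the remainder.
  leading term b: no divisor's leading term divides it; move -2b to the remainder.
  leading term 1: no divisor's leading term divides it; move -2/9 to the remainder.
  remainder bc + 2/9a - 2b - 2/9 ≠ 0; add g_3 = bc + 2/9a - 2b - 2/9 to the basis.

S(f_1,g_3): lcm = b^2c. S = -2/9ab + 2b^2 - 7/9bc + 2/9b.
  leading term ab: subtract (1/18)·f_2 from -2/9ab + 2b^2 - 7/9bc + 2/9b → 2b^2 - bc - 2/9a + 4/9b + 2/9
  leading term b^2: subtract (2/9)·f_1 from 2b^2 - bc - 2/9a + 4/9b + 2/9 → -bc - 2/9a + 2b + 2/9
  leading term bc: subtract (-1)·g_3 from -bc - 2/9a + 2b + 2/9 → 0
  remainder 0.

S(f_2,g_3): lcm = abc. S = -bc^2 - 2/9a^2 + 2ab - ac + bc + 2/9a + c.
  leading term bc^2: subtract (-c)·g_3 from -bc^2 - 2/9a^2 + 2ab - ac + bc + 2/9a + c → -2/9a^2 + 2ab - 7/9ac - bc + 2/9a + 7/9c
  leading term a^2: no divisor's leading term divides it; move -2/9a^2 to the remainder.
  leading term ab: subtract (-1/2)·f_2 from 2ab - 7/9ac - bc + 2/9a + 7/9c → -7/9ac + bc + 20/9a - 2b + 7/9c - 2
  leading term ac: no divisor's leading term divides it; move -7/9ac to the remainder.
  leading term bc: subtract (1)·g_3 from bc + 20/9a - 2b + 7/9c - 2 → 2a + 7/9c - 16/9
  leading term a: no divisor's leading term divides it; move 2a to the remainder.
  leading term c: no divisor's leading term divides it; move 7/9c to the remainder.
  leading term 1: no divisor's leading term divides it; move -16/9 to the remainder.
  remainder -2/9a^2 - 7/9ac + 2a + 7/9c - 16/9 ≠ 0; add g_4 = -2/9a^2 - 7/9ac + 2a + 7/9c - 16/9 to the basis.

S(f_1,g_4): leading monomials are coprime, so the S-polynomial reduces to 0 (Buchberger's first criterion).
S(f_2,g_4): lcm = a^2b. S = -9/2abc - a^2 + 10ab + 7/2bc + a - 8b.
  leading term abc: subtract (9/8c)·f_2 from -9/2abc - a^2 + 10ab + 7/2bc + a - 8b → -9/2bc^2 - a^2 + 10ab - 9/2ac + 8bc + a - 8b + 9/2c
  leading term bc^2: subtract (-9/2c)·g_3 from -9/2bc^2 - a^2 + 10ab - 9/2ac + 8bc + a - 8b + 9/2c → -a^2 + 10ab - 7/2ac - bc + a - 8b + 7/2c
  leading term a^2: subtract (9/2)·g_4 from -a^2 + 10ab - 7/2ac - bc + a - 8b + 7/2c → 10ab - bc - 8a - 8b + 8
  leading term ab: subtract (-5/2)·f_2 from 10ab - bc - 8a - 8b + 8 → 9bc + 2a - 18b - 2
  leading term bc: subtract (9)·g_3 from 9bc + 2a - 18b - 2 → 0
  remainder 0.

S(g_3,g_4): leading monomials are coprime, so the S-polynomial reduces to 0 (Buchberger's first criterion).
Every S-polynomial of the final basis reduces to 0, so we have a Gröbner basis.

G = {a^2 + 7/2ac - 9a - 7/2c + 8, ab - 7/9a - b + 7/9, b^2 - 7/9b, bc + 2/9a - 2b - 2/9}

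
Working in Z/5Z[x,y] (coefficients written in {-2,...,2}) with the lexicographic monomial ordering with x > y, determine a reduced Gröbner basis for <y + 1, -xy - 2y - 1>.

G = {x + 1, y + 1}

The reduced Gröbner basis is the canonical form of the ideal for this ordering.

f_1 = y + 1, LT = y.
f_2 = -xy - 2y - 1, LT = xy.

S(f_1,f_2): lcm = xy. S = x - 2y - 1.
  leading term x: no divisor's leading term divides it; move x to the remainder.
  leading term y: subtract (-2)·f_1 from -2y - 1 → 1
  leading term 1: no divisor's leading term divides it; move 1 to the remainder.
  remainder x + 1 ≠ 0; add g_3 = x + 1 to the basis.

The other S-polynomials (S(f_1,g_3), S(f_2,g_3)) all reduce to 0 modulo the current basis, so we have a Gröbner basis.
Inter-reduce: drop elements whose leading term is divisible by another's, tail-reduce, and make monic.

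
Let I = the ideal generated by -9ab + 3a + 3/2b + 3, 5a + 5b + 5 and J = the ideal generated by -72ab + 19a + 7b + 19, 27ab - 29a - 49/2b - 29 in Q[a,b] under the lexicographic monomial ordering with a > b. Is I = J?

Yes, the ideals are equal.

Since reduced Gröbner bases are canonical representatives of ideals under a given ordering, it suffices to compute and compare them.
Buchberger on the first generating set:
f_1 = -9ab + 3a + 3/2b + 3, LT = ab.
f_2 = 5a + 5b + 5, LT = a.

S(f_1,f_2): lcm = ab. S = -1/3a - b^2 - 7/6b - 1/3.
  leading term a: subtract (-1/15)·f_2 from -1/3a - b^2 - 7/6b - 1/3 → -b^2 - 5/6b
  leading term b^2: no divisor's leading term divides it; move -b^2 to the remainder.
  leading term b: no divisor's leading term divides it; move -5/6b to the remainder.
  remainder -b^2 - 5/6b ≠ 0; add g_3 = -b^2 - 5/6b to the basis.

S(f_1,g_3): lcm = ab^2. S = -7/6ab - 1/6b^2 - 1/3b.
  leading term ab: subtract (7/54)·f_1 from -7/6ab - 1/6b^2 - 1/3b → -7/18a - 1/6b^2 - 19/36b - 7/18
  leading term a: subtract (-7/90)·f_2 from -7/18a - 1/6b^2 - 19/36b - 7/18 → -1/6b^2 - 5/36b
  leading term b^2: subtract (1/6)·g_3 from -1/6b^2 - 5/36b → 0
  remainder 0.

S(f_2,g_3): leading monomials are coprime, so the S-polynomial reduces to 0 (Buchberger's first criterion).
Every S-polynomial of the final basis reduces to 0, so we have a Gröbner basis.
Inter-reduce: drop elements whose leading term is divisible by another's, tail-reduce, and make monic.
Reduced Gröbner basis: {a + b + 1, b^2 + 5/6b}.

Buchberger on the second generating set:
h_1 = -72ab + 19a + 7b + 19, LT = ab.
h_2 = 27ab - 29a - 49/2b - 29, LT = ab.

S(h_1,h_2): lcm = ab. S = 175/216a + 175/216b + 175/216.
  leading term a: no divisor's leading term divides it; move 175/216a to the remainder.
  leading term b: no divisor's leading term divides it; move 175/216b to the remainder.
  leading term 1: no divisor's leading term divides it; move 175/216 to the remainder.
  remainder 175/216a + 175/216b + 175/216 ≠ 0; add k_3 = 175/216a + 175/216b + 175/216 to the basis.

S(h_1,k_3): lcm = ab. S = -19/72a - b^2 - 79/72b - 19/72.
  leading term a: subtract (-57/175)·k_3 from -19/72a - b^2 - 79/72b - 19/72 → -b^2 - 5/6b
  leading term b^2: no divisor's leading term divides it; move -b^2 to the remainder.
  leading term b: no divisor's leading term divides it; move -5/6b to the remainder.
  remainder -b^2 - 5/6b ≠ 0; add k_4 = -b^2 - 5/6b to the basis.

S(h_2,k_3): lcm = ab. S = -29/27a - b^2 - 103/54b - 29/27.
  leading term a: subtract (-232/175)·k_3 from -29/27a - b^2 - 103/54b - 29/27 → -b^2 - 5/6b
  leading term b^2: subtract (1)·k_4 from -b^2 - 5/6b → 0
  remainder 0.

S(h_1,k_4): lcm = ab^2. S = -79/72ab - 7/72b^2 - 19/72b.
  leading term ab: subtract (79/5184)·h_1 from -79/72ab - 7/72b^2 - 19/72b → -1501/5184a - 7/72b^2 - 1921/5184b - 1501/5184
  leading term a: subtract (-1501/4200)·k_3 from -1501/5184a - 7/72b^2 - 1921/5184b - 1501/5184 → -7/72b^2 - 35/432b
  leading term b^2: subtract (7/72)·k_4 from -7/72b^2 - 35/432b → 0
  remainder 0.

S(h_2,k_4): lcm = ab^2. S = -103/54ab - 49/54b^2 - 29/27b.
  leading term ab: subtract (103/3888)·h_1 from -103/54ab - 49/54b^2 - 29/27b → -1957/3888a - 49/54b^2 - 4897/3888b - 1957/3888
  leading term a: subtract (-1957/3150)·k_3 from -1957/3888a - 49/54b^2 - 4897/3888b - 1957/3888 → -49/54b^2 - 245/324b
  leading term b^2: subtract (49/54)·k_4 from -49/54b^2 - 245/324b → 0
  remainder 0.

S(k_3,k_4): leading monomials are coprime, so the S-polynomial reduces to 0 (Buchberger's first criterion).
Every S-polynomial of the final basis reduces to 0, so we have a Gröbner basis.
Inter-reduce: drop elements whose leading term is divisible by another's, tail-reduce, and make monic.
Reduced Gröbner basis: {a + b + 1, b^2 + 5/6b}.

The two bases agree; hence the ideals are identical.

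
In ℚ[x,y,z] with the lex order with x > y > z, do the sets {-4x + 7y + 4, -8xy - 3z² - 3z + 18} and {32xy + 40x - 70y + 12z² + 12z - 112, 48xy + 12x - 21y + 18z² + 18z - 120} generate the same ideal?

Yes, the ideals are equal.

Equality of ideals is decidable: compute both reduced Gröbner bases (unique for the ordering) and check whether they agree.
Buchberger on the first generating set:
f_1 = -4x + 7y + 4, LT = x.
f_2 = -8xy - 3z² - 3z + 18, LT = xy.

S(f_1,f_2): lcm = xy. S = -7/4y² - y - ⅜z² - ⅜z + 9/4.
  leading term y²: no divisor's leading term divides it; move -7/4y² to the remainder.
  leading term y: no divisor's leading term divides it; move -y to the remainder.
  leading term z²: no divisor's leading term divides it; move -⅜z² to the remainder.
  leading term z: no divisor's leading term divides it; move -⅜z to the remainder.
  leading term 1: no divisor's leading term divides it; move 9/4 to the remainder.
  remainder -7/4y² - y - ⅜z² - ⅜z + 9/4 ≠ 0; add g_3 = -7/4y² - y - ⅜z² - ⅜z + 9/4 to the basis.

The other S-polynomials (S(f_1,g_3), S(f_2,g_3)) all reduce to 0 modulo the current basis, so we have a Gröbner basis.
Inter-reduce: drop elements whose leading term is divisible by another's, tail-reduce, and make monic.
Reduced Gröbner basis: {x - 7/4y - 1, y² + 4/7y + 3/14z² + 3/14z - 9/7}.

Buchberger on the second generating set:
h_1 = 32xy + 40x - 70y + 12z² + 12z - 112, LT = xy.
h_2 = 48xy + 12x - 21y + 18z² + 18z - 120, LT = xy.

S(h_1,h_2): lcm = xy. S = x - 7/4y - 1.
  leading term x: no divisor's leading term divides it; move x to the remainder.
  leading term y: no divisor's leading term divides it; move -7/4y to the remainder.
  leading term 1: no divisor's leading term divides it; move -1 to the remainder.
  remainder x - 7/4y - 1 ≠ 0; add k_3 = x - 7/4y - 1 to the basis.

S(h_1,k_3): lcm = xy. S = 5/4x + 7/4y² - 19/16y + ⅜z² + ⅜z - 7/2.
  leading term x: subtract (5/4)·k_3 from 5/4x + 7/4y² - 19/16y + ⅜z² + ⅜z - 7/2 → 7/4y² + y + ⅜z² + ⅜z - 9/4
  leading term y²: no divisor's leading term divides it; move 7/4y² to the remainder.
  leading term y: no divisor's leading term divides it; move y to the remainder.
  leading term z²: no divisor's leading term divides it; move ⅜z² to the remainder.
  leading term z: no divisor's leading term divides it; move ⅜z to the remainder.
  leading term 1: no divisor's leading term divides it; move -9/4 to the remainder.
  remainder 7/4y² + y + ⅜z² + ⅜z - 9/4 ≠ 0; add k_4 = 7/4y² + y + ⅜z² + ⅜z - 9/4 to the basis.

The other S-polynomials (S(h_2,k_3), S(h_1,k_4), S(h_2,k_4), S(k_3,k_4)) all reduce to 0 modulo the current basis, so we have a Gröbner basis.
Inter-reduce: drop elements whose leading term is divisible by another's, tail-reduce, and make monic.
Reduced Gröbner basis: {x - 7/4y - 1, y² + 4/7y + 3/14z² + 3/14z - 9/7}.

Same reduced basis, so the two generating sets span the same ideal.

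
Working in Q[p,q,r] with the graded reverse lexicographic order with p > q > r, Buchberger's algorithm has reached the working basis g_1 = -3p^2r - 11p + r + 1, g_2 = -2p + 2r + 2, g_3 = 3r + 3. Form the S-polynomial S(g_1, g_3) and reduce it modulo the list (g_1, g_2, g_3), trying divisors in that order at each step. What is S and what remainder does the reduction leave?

lcm(LM(g_1), LM(g_3)) = p^2r.
S = (lcm/LT(g_1))·g_1 − (lcm/LT(g_3))·g_3 = -p^2 + 11/3p - 1/3r - 1/3.
Reduce S modulo (g_1, g_2, g_3) in that order:
  leading term p^2: subtract (1/2p)·g_2 from -p^2 + 11/3p - 1/3r - 1/3 → -pr + 8/3p - 1/3r - 1/3
  leading term pr: subtract (1/2r)·g_2 from -pr + 8/3p - 1/3r - 1/3 → -r^2 + 8/3p - 4/3r - 1/3
  leading term r^2: subtract (-1/3r)·g_3 from -r^2 + 8/3p - 4/3r - 1/3 → 8/3p - 1/3r - 1/3
  leading term p: subtract (-4/3)·g_2 from 8/3p - 1/3r - 1/3 → 7/3r + 7/3
  leading term r: subtract (7/9)·g_3 from 7/3r + 7/3 → 0
The remainder is 0, so this S-polynomial contributes no new basis element.

S(g_1, g_3) = -p^2 + 11/3p - 1/3r - 1/3; remainder on division = 0.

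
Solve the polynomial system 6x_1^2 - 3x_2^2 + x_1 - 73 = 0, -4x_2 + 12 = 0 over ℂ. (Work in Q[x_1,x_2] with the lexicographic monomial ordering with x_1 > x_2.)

{(-25/6, 3), (4, 3)}

Compute a lex Gröbner basis by Buchberger's algorithm.
f_1 = 6x_1^2 + x_1 - 3x_2^2 - 73, LT = x_1^2.
f_2 = -4x_2 + 12, LT = x_2.

S(f_1,f_2): leading monomials are coprime, so the S-polynomial reduces to 0 (Buchberger's first criterion).
Every S-polynomial of the final basis reduces to 0, so we have a Gröbner basis.
Inter-reduce: drop elements whose leading term is divisible by another's, tail-reduce, and make monic.
Reduced Gröbner basis: {x_1^2 + 1/6x_1 - 50/3, x_2 - 3}.

Elimination: the polynomial x_2 - 3 lies in the elimination ideal for x_2, so x_2 ∈ {3}. For each such x_2, the remaining basis elements (now univariate) give the rest of the solution.
  x_2 = 3: the earlier basis element becomes x_1^2 + 1/6x_1 - 50/3 = 0, giving x_1 = -25/6, 4 — points (-25/6, 3), (4, 3).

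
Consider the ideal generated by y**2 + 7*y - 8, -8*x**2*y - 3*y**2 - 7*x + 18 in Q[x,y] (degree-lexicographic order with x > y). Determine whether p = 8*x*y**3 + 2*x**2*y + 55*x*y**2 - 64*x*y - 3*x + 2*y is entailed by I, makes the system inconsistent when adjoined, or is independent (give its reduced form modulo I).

First compute the reduced Gröbner basis of I by Buchberger's algorithm.
f_1 = y**2 + 7*y - 8, LT = y**2.
f_2 = -8*x**2*y - 3*y**2 - 7*x + 18, LT = x**2*y.

S(f_1,f_2): lcm = x**2*y**2. S = 7*x**2*y - 3/8*y**3 - 8*x**2 - 7/8*x*y + 9/4*y.
  leading term x**2*y: subtract (-7/8)·f_2 from 7*x**2*y - 3/8*y**3 - 8*x**2 - 7/8*x*y + 9/4*y → -3/8*y**3 - 8*x**2 - 7/8*x*y - 21/8*y**2 - 49/8*x + 9/4*y + 63/4
  leading term y**3: subtract (-3/8*y)·f_1 from -3/8*y**3 - 8*x**2 - 7/8*x*y - 21/8*y**2 - 49/8*x + 9/4*y + 63/4 → -8*x**2 - 7/8*x*y - 49/8*x - 3/4*y + 63/4
  leading term x**2: no divisor's leading term divides it; move -8*x**2 to the remainder.
  leading term x*y: no divisor's leading term divides it; move -7/8*x*y to the remainder.
  leading term x: no divisor's leading term divides it; move -49/8*x to the remainder.
  leading term y: no divisor's leading term divides it; move -3/4*y to the remainder.
  leading term 1: no divisor's leading term divides it; move 63/4 to the remainder.
  remainder -8*x**2 - 7/8*x*y - 49/8*x - 3/4*y + 63/4 ≠ 0; add h_3 = -8*x**2 - 7/8*x*y - 49/8*x - 3/4*y + 63/4 to the basis.

The other S-polynomials (S(f_1,h_3), S(f_2,h_3)) all reduce to 0 modulo the current basis, so we have a Gröbner basis.
Inter-reduce: drop elements whose leading term is divisible by another's, tail-reduce, and make monic.
Reduced Gröbner basis: {x**2 + 7/64*x*y + 49/64*x + 3/32*y - 63/32, y**2 + 7*y - 8}.
Label its elements g_1 = x**2 + 7/64*x*y + 49/64*x + 3/32*y - 63/32, g_2 = y**2 + 7*y - 8.

Reduce p = 8*x*y**3 + 2*x**2*y + 55*x*y**2 - 64*x*y - 3*x + 2*y modulo G:
  leading term x*y**3: subtract (8*x*y)·g_2 from 8*x*y**3 + 2*x**2*y + 55*x*y**2 - 64*x*y - 3*x + 2*y → 2*x**2*y - x*y**2 - 3*x + 2*y
  leading term x**2*y: subtract (2*y)·g_1 from 2*x**2*y - x*y**2 - 3*x + 2*y → -39/32*x*y**2 - 49/32*x*y - 3/16*y**2 - 3*x + 95/16*y
  leading term x*y**2: subtract (-39/32*x)·g_2 from -39/32*x*y**2 - 49/32*x*y - 3/16*y**2 - 3*x + 95/16*y → 7*x*y - 3/16*y**2 - 51/4*x + 95/16*y
  leading term x*y: no divisor's leading term divides it; move 7*x*y to the remainder.
  leading term y**2: subtract (-3/16)·g_2 from -3/16*y**2 - 51/4*x + 95/16*y → -51/4*x + 29/4*y - 3/2
  leading term x: no divisor's leading term divides it; move -51/4*x to the remainder.
  leading term y: no divisor's leading term divides it; move 29/4*y to the remainder.
  leading term 1: no divisor's leading term divides it; move -3/2 to the remainder.
  normal form = 7*x*y - 51/4*x + 29/4*y - 3/2.
The normal form is nonzero, so p ∉ I. Since p minus its normal form lies in I, I + (p) = I + (r) where r = 7*x*y - 51/4*x + 29/4*y - 3/2; decide whether this ideal is the whole ring.
Run Buchberger on G together with r (pairs among the g_i already reduce to 0 since G is a Gröbner basis):
g_1 = x**2 + 7/64*x*y + 49/64*x + 3/32*y - 63/32, LT = x**2.
g_2 = y**2 + 7*y - 8, LT = y**2.
r = 7*x*y - 51/4*x + 29/4*y - 3/2, LT = x*y.

S(g_1,r): lcm = x**2*y. S = 7/64*x*y**2 + 51/28*x**2 - 121/448*x*y + 3/32*y**2 + 3/14*x - 63/32*y.
  leading term x*y**2: subtract (7/64*x)·g_2 from 7/64*x*y**2 + 51/28*x**2 - 121/448*x*y + 3/32*y**2 + 3/14*x - 63/32*y → 51/28*x**2 - 29/28*x*y + 3/32*y**2 + 61/56*x - 63/32*y
  leading term x**2: subtract (51/28)·g_1 from 51/28*x**2 - 29/28*x*y + 3/32*y**2 + 61/56*x - 63/32*y → -2213/1792*x*y + 3/32*y**2 - 547/1792*x - 1917/896*y + 459/128
  leading term x*y: subtract (-2213/12544)·r from -2213/1792*x*y + 3/32*y**2 - 547/1792*x - 1917/896*y + 459/128 → 3/32*y**2 - 128179/50176*x - 43175/50176*y + 83325/25088
  leading term y**2: subtract (3/32)·g_2 from 3/32*y**2 - 128179/50176*x - 43175/50176*y + 83325/25088 → -128179/50176*x - 76103/50176*y + 102141/25088
  leading term x: no divisor's leading term divides it; move -128179/50176*x to the remainder.
  leading term y: no divisor's leading term divides it; move -76103/50176*y to the remainder.
  leading term 1: no divisor's leading term divides it; move 102141/25088 to the remainder.
  remainder -128179/50176*x - 76103/50176*y + 102141/25088 ≠ 0; add m_4 = -128179/50176*x - 76103/50176*y + 102141/25088 to the basis.

S(g_2,r): lcm = x*y**2. S = 247/28*x*y - 29/28*y**2 - 8*x + 3/14*y.
  leading term x*y: subtract (247/196)·r from 247/28*x*y - 29/28*y**2 - 8*x + 3/14*y → -29/28*y**2 + 6325/784*x - 6995/784*y + 741/392
  leading term y**2: subtract (-29/28)·g_2 from -29/28*y**2 + 6325/784*x - 6995/784*y + 741/392 → 6325/784*x - 1311/784*y - 2507/392
  leading term x: subtract (-17600/5573)·m_4 from 6325/784*x - 1311/784*y - 2507/392 → -252094/39011*y + 252094/39011
  leading term y: no divisor's leading term divides it; move -252094/39011*y to the remainder.
  leading term 1: no divisor's leading term divides it; move 252094/39011 to the remainder.
  remainder -252094/39011*y + 252094/39011 ≠ 0; add m_5 = -252094/39011*y + 252094/39011 to the basis.

The other S-polynomials (S(g_1,g_2), S(g_1,m_4), S(g_2,m_4), S(r,m_4), S(g_1,m_5), S(g_2,m_5), S(r,m_5), S(m_4,m_5)) all reduce to 0 modulo the current basis, so we have a Gröbner basis.
Inter-reduce: drop elements whose leading term is divisible by another's, tail-reduce, and make monic.
Reduced Gröbner basis: {x - 1, y - 1}.
The reduced Gröbner basis of I + (p) is {x - 1, y - 1} ≠ {1}, a proper ideal, so the enlarged system stays consistent: p is independent of I, with normal form 7*x*y - 51/4*x + 29/4*y - 3/2.

8*x*y**3 + 2*x**2*y + 55*x*y**2 - 64*x*y - 3*x + 2*y is independent of I; its normal form modulo I is 7*x*y - 51/4*x + 29/4*y - 3/2.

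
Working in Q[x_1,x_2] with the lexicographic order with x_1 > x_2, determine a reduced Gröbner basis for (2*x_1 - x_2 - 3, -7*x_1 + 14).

G = {x_1 - 2, x_2 - 1}

Buchberger's algorithm terminates because the ascending chain of leading-term ideals stabilizes.

f_1 = 2*x_1 - x_2 - 3, LT = x_1.
f_2 = -7*x_1 + 14, LT = x_1.

S(f_1,f_2): lcm = x_1. S = -1/2*x_2 + 1/2.
  reduce S modulo (f_1, f_2):
  remainder -1/2*x_2 + 1/2 ≠ 0; add g_3 = -1/2*x_2 + 1/2 to the basis.

The other S-polynomials (S(f_1,g_3), S(f_2,g_3)) all reduce to 0 modulo the current basis, so we have a Gröbner basis.
Inter-reduce: drop elements whose leading term is divisible by another's, tail-reduce, and make monic.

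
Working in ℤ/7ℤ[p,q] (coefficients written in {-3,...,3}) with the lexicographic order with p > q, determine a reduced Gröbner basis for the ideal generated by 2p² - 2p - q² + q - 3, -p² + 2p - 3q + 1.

f_1 = 2p² - 2p - q² + q - 3, LT = p².
f_2 = -p² + 2p - 3q + 1, LT = p².

S(f_1,f_2): lcm = p². S = p + 3q² + q + 3.
  leading term p: no divisor's leading term divides it; move p to the remainder.
  leading term q²: no divisor's leading term divides it; move 3q² to the remainder.
  leading term q: no divisor's leading term divides it; move q to the remainder.
  leading term 1: no divisor's leading term divides it; move 3 to the remainder.
  remainder p + 3q² + q + 3 ≠ 0; add g_3 = p + 3q² + q + 3 to the basis.

S(f_1,g_3): lcm = p². S = -3pq² - pq + 3p + 3q² - 3q + 2.
  leading term pq²: subtract (-3q²)·g_3 from -3pq² - pq + 3p + 3q² - 3q + 2 → -pq + 3p + 2q⁴ + 3q³ - 2q² - 3q + 2
  leading term pq: subtract (-q)·g_3 from -pq + 3p + 2q⁴ + 3q³ - 2q² - 3q + 2 → 3p + 2q⁴ - q³ - q² + 2
  leading term p: subtract (3)·g_3 from 3p + 2q⁴ - q³ - q² + 2 → 2q⁴ - q³ - 3q² - 3q
  leading term q⁴: no divisor's leading term divides it; move 2q⁴ to the remainder.
  leading term q³: no divisor's leading term divides it; move -q³ to the remainder.
  leading term q²: no divisor's leading term divides it; move -3q² to the remainder.
  leading term q: no divisor's leading term divides it; move -3q to the remainder.
  remainder 2q⁴ - q³ - 3q² - 3q ≠ 0; add g_4 = 2q⁴ - q³ - 3q² - 3q to the basis.

The other S-polynomials (S(f_2,g_3), S(f_1,g_4), S(f_2,g_4), S(g_3,g_4)) all reduce to 0 modulo the current basis, so we have a Gröbner basis.
Inter-reduce: drop elements whose leading term is divisible by another's, tail-reduce, and make monic.

G = {p + 3q² + q + 3, q⁴ + 3q³ + 2q² + 2q}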